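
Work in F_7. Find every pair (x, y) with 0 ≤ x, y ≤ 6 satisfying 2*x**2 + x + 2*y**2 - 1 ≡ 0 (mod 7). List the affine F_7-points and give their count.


Affine F_7-points: {(0, 2), (0, 5), (3, 2), (3, 5), (4, 0), (5, 1), (5, 6), (6, 0)}; count = 8.

For each of the 49 pairs (x, y) ∈ F_7², evaluate f(x, y) mod 7. Record the zeros.
  x = 0: [0↦6, 1↦1, 2↦0, 3↦3, 4↦3, 5↦0, 6↦1]  zeros at y ∈ {2, 5}
  x = 1: [0↦2, 1↦4, 2↦3, 3↦6, 4↦6, 5↦3, 6↦4]  zeros at y ∈ ∅
  x = 2: [0↦2, 1↦4, 2↦3, 3↦6, 4↦6, 5↦3, 6↦4]  zeros at y ∈ ∅
  x = 3: [0↦6, 1↦1, 2↦0, 3↦3, 4↦3, 5↦0, 6↦1]  zeros at y ∈ {2, 5}
  x = 4: [0↦0, 1↦2, 2↦1, 3↦4, 4↦4, 5↦1, 6↦2]  zeros at y ∈ {0}
  x = 5: [0↦5, 1↦0, 2↦6, 3↦2, 4↦2, 5↦6, 6↦0]  zeros at y ∈ {1, 6}
  x = 6: [0↦0, 1↦2, 2↦1, 3↦4, 4↦4, 5↦1, 6↦2]  zeros at y ∈ {0}
Collecting zeros: affine points = {(0, 2), (0, 5), (3, 2), (3, 5), (4, 0), (5, 1), (5, 6), (6, 0)}.
Total count |C(F_7)_aff| = 8.


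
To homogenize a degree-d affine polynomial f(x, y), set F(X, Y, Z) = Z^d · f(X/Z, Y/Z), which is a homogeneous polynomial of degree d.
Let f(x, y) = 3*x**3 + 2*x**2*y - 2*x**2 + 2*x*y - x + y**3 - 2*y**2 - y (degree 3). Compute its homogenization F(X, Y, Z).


F(X, Y, Z) = 3*X**3 + 2*X**2*Y - 2*X**2*Z + 2*X*Y*Z - X*Z**2 + Y**3 - 2*Y**2*Z - Y*Z**2

deg(f) = 3.
Substitute x = X/Z, y = Y/Z into f, then multiply by Z^3.
  monomial 3·x^3·y^0 ↦ 3·X^3·Y^0·Z^0.
  monomial 2·x^2·y^1 ↦ 2·X^2·Y^1·Z^0.
  monomial -2·x^2·y^0 ↦ -2·X^2·Y^0·Z^1.
  monomial 2·x^1·y^1 ↦ 2·X^1·Y^1·Z^1.
  monomial -1·x^1·y^0 ↦ -1·X^1·Y^0·Z^2.
  monomial 1·x^0·y^3 ↦ 1·X^0·Y^3·Z^0.
  monomial -2·x^0·y^2 ↦ -2·X^0·Y^2·Z^1.
  monomial -1·x^0·y^1 ↦ -1·X^0·Y^1·Z^2.
Collecting: F(X, Y, Z) = 3*X**3 + 2*X**2*Y - 2*X**2*Z + 2*X*Y*Z - X*Z**2 + Y**3 - 2*Y**2*Z - Y*Z**2.


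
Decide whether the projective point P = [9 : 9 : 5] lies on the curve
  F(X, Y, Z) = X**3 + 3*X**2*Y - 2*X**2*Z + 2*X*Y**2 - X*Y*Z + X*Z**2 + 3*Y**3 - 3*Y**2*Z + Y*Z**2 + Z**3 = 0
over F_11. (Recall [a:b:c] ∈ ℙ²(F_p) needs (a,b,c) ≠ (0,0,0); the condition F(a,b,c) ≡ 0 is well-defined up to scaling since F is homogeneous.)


F(9,9,5) ≡ 9 (mod 11); P is NOT on the curve.

Evaluate F(9, 9, 5) term-by-term (mod 11).
  X**3 ↦ 1·729·1·1 = 729
  3*X**2*Y ↦ 3·81·9·1 = 2187
  -2*X**2*Z ↦ -2·81·1·5 = -810
  2*X*Y**2 ↦ 2·9·81·1 = 1458
  -X*Y*Z ↦ -1·9·9·5 = -405
  X*Z**2 ↦ 1·9·1·25 = 225
  3*Y**3 ↦ 3·1·729·1 = 2187
  -3*Y**2*Z ↦ -3·1·81·5 = -1215
  Y*Z**2 ↦ 1·1·9·25 = 225
  Z**3 ↦ 1·1·1·125 = 125
Sum: F(9, 9, 5) = (729) + (2187) + (-810) + (1458) + (-405) + (225) + (2187) + (-1215) + (225) + (125) = 4706.
Reducing mod 11: 4706 ≡ 9 (mod 11).
Since F(a, b, c) ≡ 9 ≠ 0 (mod 11), P does NOT lie on the curve.


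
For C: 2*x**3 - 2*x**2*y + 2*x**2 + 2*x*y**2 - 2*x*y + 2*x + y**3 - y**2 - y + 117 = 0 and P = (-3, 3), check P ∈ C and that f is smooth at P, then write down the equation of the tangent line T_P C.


Tangent line at P: 92*x - 28*y + 360 = 0.

Step 1: f(-3, 3) = 0, so P lies on C.
Step 2: partial derivatives
  f_x(x, y) = 6*x**2 - 4*x*y + 4*x + 2*y**2 - 2*y + 2, f_y(x, y) = -2*x**2 + 4*x*y - 2*x + 3*y**2 - 2*y - 1.
  f_x(P) = 92, f_y(P) = -28 (gradient nonzero, so P is smooth).
Step 3: tangent line at P: 92·(x − -3) + -28·(y − 3) = 0.
Expanding: 92*x - 28*y + 360 = 0.


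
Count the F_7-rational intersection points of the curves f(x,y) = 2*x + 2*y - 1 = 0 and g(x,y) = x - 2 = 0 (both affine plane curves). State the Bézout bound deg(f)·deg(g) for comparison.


Common zeros: {(2, 2)}; count = 1; Bézout bound = 1.

deg(f) = 1, deg(g) = 1, so Bézout bound = 1.
Scan x ∈ F_7. For each x, list the y ∈ F_7 with f(x, y) ≡ 0 and those with g(x, y) ≡ 0 (mod 7); the common zeros in that column are the intersection.
  x = 0: f ≡ 0 at y ∈ {4}; g ≡ 0 at y ∈ ∅; common: ∅.
  x = 1: f ≡ 0 at y ∈ {3}; g ≡ 0 at y ∈ ∅; common: ∅.
  x = 2: f ≡ 0 at y ∈ {2}; g ≡ 0 at y ∈ {0, 1, 2, 3, 4, 5, 6}; common: {2}.
  x = 3: f ≡ 0 at y ∈ {1}; g ≡ 0 at y ∈ ∅; common: ∅.
  x = 4: f ≡ 0 at y ∈ {0}; g ≡ 0 at y ∈ ∅; common: ∅.
  x = 5: f ≡ 0 at y ∈ {6}; g ≡ 0 at y ∈ ∅; common: ∅.
  x = 6: f ≡ 0 at y ∈ {5}; g ≡ 0 at y ∈ ∅; common: ∅.
Collecting: common zeros = {(2, 2)}, so the count is 1.
Comparison with the Bézout bound: 1 ≤ 1 = deg(f)·deg(g), as expected for curves with no common component (the bound is attained).


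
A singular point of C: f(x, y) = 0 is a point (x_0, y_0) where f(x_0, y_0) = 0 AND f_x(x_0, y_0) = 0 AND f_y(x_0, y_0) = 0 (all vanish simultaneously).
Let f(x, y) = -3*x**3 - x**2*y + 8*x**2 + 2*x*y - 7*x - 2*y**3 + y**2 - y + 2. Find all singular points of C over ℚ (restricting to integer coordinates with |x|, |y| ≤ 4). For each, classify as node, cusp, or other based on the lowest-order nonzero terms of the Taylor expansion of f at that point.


Singular points: {(1, 0)}; classification: node.

Compute partial derivatives:
  f_x = -9*x**2 - 2*x*y + 16*x + 2*y - 7.
  f_y = -x**2 + 2*x - 6*y**2 + 2*y - 1.
Scan x_0 ∈ {−4, ..., 4}. For each x_0, f_y(x_0, y) is a polynomial in y; find its integer roots y ∈ {−4, ..., 4}, then test f_x and f at those candidates.
  x = -4: f_y(-4, y) = -6*y**2 + 2*y - 25; no integer root y with |y| ≤ 4.
  x = -3: f_y(-3, y) = -6*y**2 + 2*y - 16; no integer root y with |y| ≤ 4.
  x = -2: f_y(-2, y) = -6*y**2 + 2*y - 9; no integer root y with |y| ≤ 4.
  x = -1: f_y(-1, y) = -6*y**2 + 2*y - 4; no integer root y with |y| ≤ 4.
  x = 0: f_y(0, y) = -6*y**2 + 2*y - 1; no integer root y with |y| ≤ 4.
  x = 1: f_y(1, y) = -6*y**2 + 2*y; vanishes at y ∈ {0}. (1, 0): f_x = 0, f = 0 — SINGULAR.
  x = 2: f_y(2, y) = -6*y**2 + 2*y - 1; no integer root y with |y| ≤ 4.
  x = 3: f_y(3, y) = -6*y**2 + 2*y - 4; no integer root y with |y| ≤ 4.
  x = 4: f_y(4, y) = -6*y**2 + 2*y - 9; no integer root y with |y| ≤ 4.
Only singular point on the grid: (1, 0).
Classify: substitute x = 1 + u, y = 0 + v and expand: f = -3*u**3 - u**2*v - u**2 - 2*v**3 + v**2.
No constant or linear terms (consistent with a singular point). Quadratic part: -u**2 + v**2. Cubic part: -3*u**3 - u**2*v - 2*v**3.
The quadratic part v**2 - u**2 = (v − u)(v + u) splits into two distinct linear factors, so there are two distinct tangent lines y − 0 = ±(x − 1) — this is a node (ordinary double point).
Classification: node.


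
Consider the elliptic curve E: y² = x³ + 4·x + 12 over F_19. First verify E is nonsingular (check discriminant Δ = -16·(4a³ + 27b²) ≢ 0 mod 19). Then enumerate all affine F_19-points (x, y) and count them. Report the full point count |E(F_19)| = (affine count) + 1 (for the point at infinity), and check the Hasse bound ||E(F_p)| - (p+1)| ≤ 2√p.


Affine points = {(1, 6), (1, 13), (2, 3), (2, 16), (4, 4), (4, 15), (5, 9), (5, 10), (6, 9), (6, 10), (8, 9), (8, 10), (9, 6), (9, 13), (10, 8), (10, 11), (11, 0), (13, 0), (14, 0), (16, 7), (16, 12), (18, 8), (18, 11)}; affine count = 23; |E(F_19)| = 24.

Discriminant check: Δ ∝ 4a³ + 27b² = 4·4³ + 27·12² = 4·64 + 27·144 ≡ 2 (mod 19). Nonzero ⇒ E is nonsingular.
For each x ∈ F_19, compute rhs = x³ + 4·x + 12 mod 19, then count y ∈ F_19 with y² ≡ rhs.
  x = 0: rhs = 12, matching y values: none (0 points).
  x = 1: rhs = 17, matching y values: 6, 13 (2 points).
  x = 2: rhs = 9, matching y values: 3, 16 (2 points).
  x = 3: rhs = 13, matching y values: none (0 points).
  x = 4: rhs = 16, matching y values: 4, 15 (2 points).
  x = 5: rhs = 5, matching y values: 9, 10 (2 points).
  x = 6: rhs = 5, matching y values: 9, 10 (2 points).
  x = 7: rhs = 3, matching y values: none (0 points).
  x = 8: rhs = 5, matching y values: 9, 10 (2 points).
  x = 9: rhs = 17, matching y values: 6, 13 (2 points).
  x = 10: rhs = 7, matching y values: 8, 11 (2 points).
  x = 11: rhs = 0, matching y values: 0 (1 points).
  x = 12: rhs = 2, matching y values: none (0 points).
  x = 13: rhs = 0, matching y values: 0 (1 points).
  x = 14: rhs = 0, matching y values: 0 (1 points).
  x = 15: rhs = 8, matching y values: none (0 points).
  x = 16: rhs = 11, matching y values: 7, 12 (2 points).
  x = 17: rhs = 15, matching y values: none (0 points).
  x = 18: rhs = 7, matching y values: 8, 11 (2 points).
Total affine count: 23.
Full point count |E(F_19)| = 23 + 1 = 24.
Hasse bound: |24 − (19+1)| = |4| = 4 ≤ 2√19 ≈ 8.7178 ✓.


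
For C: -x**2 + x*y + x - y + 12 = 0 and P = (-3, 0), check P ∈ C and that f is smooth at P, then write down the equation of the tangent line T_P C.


Tangent line at P: 7*x - 4*y + 21 = 0.

Step 1: f(-3, 0) = 0, so P lies on C.
Step 2: partial derivatives
  f_x(x, y) = -2*x + y + 1, f_y(x, y) = x - 1.
  f_x(P) = 7, f_y(P) = -4 (gradient nonzero, so P is smooth).
Step 3: tangent line at P: 7·(x − -3) + -4·(y − 0) = 0.
Expanding: 7*x - 4*y + 21 = 0.


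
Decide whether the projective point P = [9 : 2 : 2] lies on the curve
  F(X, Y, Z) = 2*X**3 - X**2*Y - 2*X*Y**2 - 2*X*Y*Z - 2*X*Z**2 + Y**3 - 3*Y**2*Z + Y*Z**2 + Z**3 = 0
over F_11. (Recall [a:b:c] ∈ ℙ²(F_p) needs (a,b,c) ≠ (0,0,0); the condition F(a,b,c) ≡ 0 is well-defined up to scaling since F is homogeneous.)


F(9,2,2) ≡ 2 (mod 11); P is NOT on the curve.

Evaluate F(9, 2, 2) term-by-term (mod 11).
  2*X**3 ↦ 2·729·1·1 = 1458
  -X**2*Y ↦ -1·81·2·1 = -162
  -2*X*Y**2 ↦ -2·9·4·1 = -72
  -2*X*Y*Z ↦ -2·9·2·2 = -72
  -2*X*Z**2 ↦ -2·9·1·4 = -72
  Y**3 ↦ 1·1·8·1 = 8
  -3*Y**2*Z ↦ -3·1·4·2 = -24
  Y*Z**2 ↦ 1·1·2·4 = 8
  Z**3 ↦ 1·1·1·8 = 8
Sum: F(9, 2, 2) = (1458) + (-162) + (-72) + (-72) + (-72) + (8) + (-24) + (8) + (8) = 1080.
Reducing mod 11: 1080 ≡ 2 (mod 11).
Since F(a, b, c) ≡ 2 ≠ 0 (mod 11), P does NOT lie on the curve.


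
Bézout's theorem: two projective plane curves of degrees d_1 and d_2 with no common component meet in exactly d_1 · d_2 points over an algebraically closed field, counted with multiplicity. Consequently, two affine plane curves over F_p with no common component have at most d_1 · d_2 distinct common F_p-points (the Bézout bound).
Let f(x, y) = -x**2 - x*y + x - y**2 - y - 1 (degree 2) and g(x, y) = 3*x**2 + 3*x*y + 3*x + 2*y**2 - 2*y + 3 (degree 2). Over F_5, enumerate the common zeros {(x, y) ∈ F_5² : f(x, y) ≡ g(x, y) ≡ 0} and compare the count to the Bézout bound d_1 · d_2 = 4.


Common zeros: {(1, 4)}; count = 1; Bézout bound = 4.

deg(f) = 2, deg(g) = 2, so Bézout bound = 4.
Scan x ∈ F_5. For each x, list the y ∈ F_5 with f(x, y) ≡ 0 and those with g(x, y) ≡ 0 (mod 5); the common zeros in that column are the intersection.
  x = 0: f ≡ 0 at y ∈ ∅; g ≡ 0 at y ∈ {3}; common: ∅.
  x = 1: f ≡ 0 at y ∈ {4}; g ≡ 0 at y ∈ {3, 4}; common: {4}.
  x = 2: f ≡ 0 at y ∈ ∅; g ≡ 0 at y ∈ ∅; common: ∅.
  x = 3: f ≡ 0 at y ∈ ∅; g ≡ 0 at y ∈ ∅; common: ∅.
  x = 4: f ≡ 0 at y ∈ ∅; g ≡ 0 at y ∈ {1, 4}; common: ∅.
Collecting: common zeros = {(1, 4)}, so the count is 1.
Comparison with the Bézout bound: 1 ≤ 4 = deg(f)·deg(g), as expected for curves with no common component (the affine F_5-count falls short of the bound because intersections may lie at infinity, over extension fields, or carry multiplicity).


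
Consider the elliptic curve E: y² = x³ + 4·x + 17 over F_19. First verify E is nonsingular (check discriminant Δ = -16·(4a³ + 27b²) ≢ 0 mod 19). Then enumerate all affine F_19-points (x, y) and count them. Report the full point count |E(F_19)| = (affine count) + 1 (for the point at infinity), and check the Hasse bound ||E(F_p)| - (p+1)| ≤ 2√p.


Affine points = {(0, 6), (0, 13), (11, 9), (11, 10), (12, 8), (12, 11), (13, 9), (13, 10), (14, 9), (14, 10), (16, 4), (16, 15), (17, 1), (17, 18)}; affine count = 14; |E(F_19)| = 15.

Discriminant check: Δ ∝ 4a³ + 27b² = 4·4³ + 27·17² = 4·64 + 27·289 ≡ 3 (mod 19). Nonzero ⇒ E is nonsingular.
For each x ∈ F_19, compute rhs = x³ + 4·x + 17 mod 19, then count y ∈ F_19 with y² ≡ rhs.
  x = 0: rhs = 17, matching y values: 6, 13 (2 points).
  x = 1: rhs = 3, matching y values: none (0 points).
  x = 2: rhs = 14, matching y values: none (0 points).
  x = 3: rhs = 18, matching y values: none (0 points).
  x = 4: rhs = 2, matching y values: none (0 points).
  x = 5: rhs = 10, matching y values: none (0 points).
  x = 6: rhs = 10, matching y values: none (0 points).
  x = 7: rhs = 8, matching y values: none (0 points).
  x = 8: rhs = 10, matching y values: none (0 points).
  x = 9: rhs = 3, matching y values: none (0 points).
  x = 10: rhs = 12, matching y values: none (0 points).
  x = 11: rhs = 5, matching y values: 9, 10 (2 points).
  x = 12: rhs = 7, matching y values: 8, 11 (2 points).
  x = 13: rhs = 5, matching y values: 9, 10 (2 points).
  x = 14: rhs = 5, matching y values: 9, 10 (2 points).
  x = 15: rhs = 13, matching y values: none (0 points).
  x = 16: rhs = 16, matching y values: 4, 15 (2 points).
  x = 17: rhs = 1, matching y values: 1, 18 (2 points).
  x = 18: rhs = 12, matching y values: none (0 points).
Total affine count: 14.
Full point count |E(F_19)| = 14 + 1 = 15.
Hasse bound: |15 − (19+1)| = |-5| = 5 ≤ 2√19 ≈ 8.7178 ✓.


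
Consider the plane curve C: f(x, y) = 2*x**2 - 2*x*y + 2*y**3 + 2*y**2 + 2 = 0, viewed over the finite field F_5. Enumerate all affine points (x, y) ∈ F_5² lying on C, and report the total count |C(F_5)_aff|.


Affine F_5-points: {(1, 3), (2, 0), (2, 1), (2, 3), (3, 0), (4, 1)}; count = 6.

For each of the 25 pairs (x, y) ∈ F_5², evaluate f(x, y) mod 5. Record the zeros.
  x = 0: [0↦2, 1↦1, 2↦1, 3↦4, 4↦2]  zeros at y ∈ ∅
  x = 1: [0↦4, 1↦1, 2↦4, 3↦0, 4↦1]  zeros at y ∈ {3}
  x = 2: [0↦0, 1↦0, 2↦1, 3↦0, 4↦4]  zeros at y ∈ {0, 1, 3}
  x = 3: [0↦0, 1↦3, 2↦2, 3↦4, 4↦1]  zeros at y ∈ {0}
  x = 4: [0↦4, 1↦0, 2↦2, 3↦2, 4↦2]  zeros at y ∈ {1}
Collecting zeros: affine points = {(1, 3), (2, 0), (2, 1), (2, 3), (3, 0), (4, 1)}.
Total count |C(F_5)_aff| = 6.


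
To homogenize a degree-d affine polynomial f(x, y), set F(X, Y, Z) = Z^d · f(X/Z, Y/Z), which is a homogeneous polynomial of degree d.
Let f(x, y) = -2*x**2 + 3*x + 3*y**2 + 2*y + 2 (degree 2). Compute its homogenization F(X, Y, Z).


F(X, Y, Z) = -2*X**2 + 3*X*Z + 3*Y**2 + 2*Y*Z + 2*Z**2

deg(f) = 2.
Substitute x = X/Z, y = Y/Z into f, then multiply by Z^2.
  monomial -2·x^2·y^0 ↦ -2·X^2·Y^0·Z^0.
  monomial 3·x^1·y^0 ↦ 3·X^1·Y^0·Z^1.
  monomial 3·x^0·y^2 ↦ 3·X^0·Y^2·Z^0.
  monomial 2·x^0·y^1 ↦ 2·X^0·Y^1·Z^1.
  monomial 2·x^0·y^0 ↦ 2·X^0·Y^0·Z^2.
Collecting: F(X, Y, Z) = -2*X**2 + 3*X*Z + 3*Y**2 + 2*Y*Z + 2*Z**2.


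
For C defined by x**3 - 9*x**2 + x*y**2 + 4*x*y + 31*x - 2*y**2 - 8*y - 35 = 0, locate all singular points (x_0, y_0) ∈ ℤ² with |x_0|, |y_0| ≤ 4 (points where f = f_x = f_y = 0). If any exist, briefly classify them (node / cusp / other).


Singular points: {(3, -2)}; classification: cusp.

Compute partial derivatives:
  f_x = 3*x**2 - 18*x + y**2 + 4*y + 31.
  f_y = 2*x*y + 4*x - 4*y - 8.
Scan x_0 ∈ {−4, ..., 4}. For each x_0, f_y(x_0, y) is a polynomial in y; find its integer roots y ∈ {−4, ..., 4}, then test f_x and f at those candidates.
  x = -4: f_y(-4, y) = -12*y - 24; vanishes at y ∈ {-2}. (-4, -2): f_x = 147 ≠ 0.
  x = -3: f_y(-3, y) = -10*y - 20; vanishes at y ∈ {-2}. (-3, -2): f_x = 108 ≠ 0.
  x = -2: f_y(-2, y) = -8*y - 16; vanishes at y ∈ {-2}. (-2, -2): f_x = 75 ≠ 0.
  x = -1: f_y(-1, y) = -6*y - 12; vanishes at y ∈ {-2}. (-1, -2): f_x = 48 ≠ 0.
  x = 0: f_y(0, y) = -4*y - 8; vanishes at y ∈ {-2}. (0, -2): f_x = 27 ≠ 0.
  x = 1: f_y(1, y) = -2*y - 4; vanishes at y ∈ {-2}. (1, -2): f_x = 12 ≠ 0.
  x = 2: f_y(2, y) = 0; vanishes at y ∈ {-4, -3, -2, -1, 0, 1, 2, 3, 4}. (2, -4): f_x = 7 ≠ 0; (2, -3): f_x = 4 ≠ 0; (2, -2): f_x = 3 ≠ 0; (2, -1): f_x = 4 ≠ 0; (2, 0): f_x = 7 ≠ 0; (2, 1): f_x = 12 ≠ 0; (2, 2): f_x = 19 ≠ 0; (2, 3): f_x = 28 ≠ 0; (2, 4): f_x = 39 ≠ 0.
  x = 3: f_y(3, y) = 2*y + 4; vanishes at y ∈ {-2}. (3, -2): f_x = 0, f = 0 — SINGULAR.
  x = 4: f_y(4, y) = 4*y + 8; vanishes at y ∈ {-2}. (4, -2): f_x = 3 ≠ 0.
Only singular point on the grid: (3, -2).
Classify: substitute x = 3 + u, y = -2 + v and expand: f = u**3 + u*v**2 + v**2.
No constant or linear terms (consistent with a singular point). Quadratic part: v**2. Cubic part: u**3 + u*v**2.
The quadratic part v**2 is a perfect square, so there is a single (double) tangent line v = 0, i.e. y = -2. Restricting the cubic part to that line (v = 0) leaves u**3 ≠ 0, so f is not divisible by v and the branch is v² ≈ -u**3 to lowest order — this is a cusp.
Classification: cusp.


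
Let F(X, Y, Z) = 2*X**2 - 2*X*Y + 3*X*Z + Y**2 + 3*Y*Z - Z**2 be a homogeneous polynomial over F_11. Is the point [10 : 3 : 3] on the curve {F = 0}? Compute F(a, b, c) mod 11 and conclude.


F(10,3,3) ≡ 4 (mod 11); P is NOT on the curve.

Evaluate F(10, 3, 3) term-by-term (mod 11).
  2*X**2 ↦ 2·100·1·1 = 200
  -2*X*Y ↦ -2·10·3·1 = -60
  3*X*Z ↦ 3·10·1·3 = 90
  Y**2 ↦ 1·1·9·1 = 9
  3*Y*Z ↦ 3·1·3·3 = 27
  -Z**2 ↦ -1·1·1·9 = -9
Sum: F(10, 3, 3) = (200) + (-60) + (90) + (9) + (27) + (-9) = 257.
Reducing mod 11: 257 ≡ 4 (mod 11).
Since F(a, b, c) ≡ 4 ≠ 0 (mod 11), P does NOT lie on the curve.


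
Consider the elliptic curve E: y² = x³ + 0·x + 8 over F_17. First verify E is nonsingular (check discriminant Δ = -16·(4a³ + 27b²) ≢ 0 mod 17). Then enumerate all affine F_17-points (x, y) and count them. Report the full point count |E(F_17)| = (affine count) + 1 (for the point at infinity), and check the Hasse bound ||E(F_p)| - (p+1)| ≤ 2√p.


Affine points = {(0, 5), (0, 12), (1, 3), (1, 14), (2, 4), (2, 13), (3, 1), (3, 16), (4, 2), (4, 15), (11, 8), (11, 9), (12, 6), (12, 11), (14, 7), (14, 10), (15, 0)}; affine count = 17; |E(F_17)| = 18.

Discriminant check: Δ ∝ 4a³ + 27b² = 4·0³ + 27·8² = 4·0 + 27·64 ≡ 11 (mod 17). Nonzero ⇒ E is nonsingular.
For each x ∈ F_17, compute rhs = x³ + 0·x + 8 mod 17, then count y ∈ F_17 with y² ≡ rhs.
  x = 0: rhs = 8, matching y values: 5, 12 (2 points).
  x = 1: rhs = 9, matching y values: 3, 14 (2 points).
  x = 2: rhs = 16, matching y values: 4, 13 (2 points).
  x = 3: rhs = 1, matching y values: 1, 16 (2 points).
  x = 4: rhs = 4, matching y values: 2, 15 (2 points).
  x = 5: rhs = 14, matching y values: none (0 points).
  x = 6: rhs = 3, matching y values: none (0 points).
  x = 7: rhs = 11, matching y values: none (0 points).
  x = 8: rhs = 10, matching y values: none (0 points).
  x = 9: rhs = 6, matching y values: none (0 points).
  x = 10: rhs = 5, matching y values: none (0 points).
  x = 11: rhs = 13, matching y values: 8, 9 (2 points).
  x = 12: rhs = 2, matching y values: 6, 11 (2 points).
  x = 13: rhs = 12, matching y values: none (0 points).
  x = 14: rhs = 15, matching y values: 7, 10 (2 points).
  x = 15: rhs = 0, matching y values: 0 (1 points).
  x = 16: rhs = 7, matching y values: none (0 points).
Total affine count: 17.
Full point count |E(F_17)| = 17 + 1 = 18.
Hasse bound: |18 − (17+1)| = |0| = 0 ≤ 2√17 ≈ 8.2462 ✓.


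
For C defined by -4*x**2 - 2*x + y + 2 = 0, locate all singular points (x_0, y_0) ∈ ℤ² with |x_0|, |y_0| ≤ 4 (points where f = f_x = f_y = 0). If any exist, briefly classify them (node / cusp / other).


No singular points in the scanned grid; C is smooth there.

Compute partial derivatives:
  f_x = -8*x - 2.
  f_y = 1.
f_y = 1 is a nonzero constant, so f_y never vanishes: no point (x, y) can satisfy f = f_x = f_y = 0. In particular no (x, y) ∈ {−4, ..., 4}² is singular; the curve is smooth.


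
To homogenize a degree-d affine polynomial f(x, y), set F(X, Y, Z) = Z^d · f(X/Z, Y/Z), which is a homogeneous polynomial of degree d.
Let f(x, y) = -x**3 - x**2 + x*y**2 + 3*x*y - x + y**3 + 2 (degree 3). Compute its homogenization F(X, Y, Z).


F(X, Y, Z) = -X**3 - X**2*Z + X*Y**2 + 3*X*Y*Z - X*Z**2 + Y**3 + 2*Z**3

deg(f) = 3.
Substitute x = X/Z, y = Y/Z into f, then multiply by Z^3.
  monomial -1·x^3·y^0 ↦ -1·X^3·Y^0·Z^0.
  monomial -1·x^2·y^0 ↦ -1·X^2·Y^0·Z^1.
  monomial 1·x^1·y^2 ↦ 1·X^1·Y^2·Z^0.
  monomial 3·x^1·y^1 ↦ 3·X^1·Y^1·Z^1.
  monomial -1·x^1·y^0 ↦ -1·X^1·Y^0·Z^2.
  monomial 1·x^0·y^3 ↦ 1·X^0·Y^3·Z^0.
  monomial 2·x^0·y^0 ↦ 2·X^0·Y^0·Z^3.
Collecting: F(X, Y, Z) = -X**3 - X**2*Z + X*Y**2 + 3*X*Y*Z - X*Z**2 + Y**3 + 2*Z**3.


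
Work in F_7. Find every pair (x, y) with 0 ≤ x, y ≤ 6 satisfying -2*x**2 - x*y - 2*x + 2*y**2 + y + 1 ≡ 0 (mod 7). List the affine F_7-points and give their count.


Affine F_7-points: {(0, 5)}; count = 1.

For each of the 49 pairs (x, y) ∈ F_7², evaluate f(x, y) mod 7. Record the zeros.
  x = 0: [0↦1, 1↦4, 2↦4, 3↦1, 4↦2, 5↦0, 6↦2]  zeros at y ∈ {5}
  x = 1: [0↦4, 1↦6, 2↦5, 3↦1, 4↦1, 5↦5, 6↦6]  zeros at y ∈ ∅
  x = 2: [0↦3, 1↦4, 2↦2, 3↦4, 4↦3, 5↦6, 6↦6]  zeros at y ∈ ∅
  x = 3: [0↦5, 1↦5, 2↦2, 3↦3, 4↦1, 5↦3, 6↦2]  zeros at y ∈ ∅
  x = 4: [0↦3, 1↦2, 2↦5, 3↦5, 4↦2, 5↦3, 6↦1]  zeros at y ∈ ∅
  x = 5: [0↦4, 1↦2, 2↦4, 3↦3, 4↦6, 5↦6, 6↦3]  zeros at y ∈ ∅
  x = 6: [0↦1, 1↦5, 2↦6, 3↦4, 4↦6, 5↦5, 6↦1]  zeros at y ∈ ∅
Collecting zeros: affine points = {(0, 5)}.
Total count |C(F_7)_aff| = 1.


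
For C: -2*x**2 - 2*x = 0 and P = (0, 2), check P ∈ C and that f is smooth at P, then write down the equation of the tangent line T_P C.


Tangent line at P: -2*x = 0.

Step 1: f(0, 2) = 0, so P lies on C.
Step 2: partial derivatives
  f_x(x, y) = -4*x - 2, f_y(x, y) = 0.
  f_x(P) = -2, f_y(P) = 0 (gradient nonzero, so P is smooth).
Step 3: tangent line at P: -2·(x − 0) + 0·(y − 2) = 0.
Expanding: -2*x = 0.


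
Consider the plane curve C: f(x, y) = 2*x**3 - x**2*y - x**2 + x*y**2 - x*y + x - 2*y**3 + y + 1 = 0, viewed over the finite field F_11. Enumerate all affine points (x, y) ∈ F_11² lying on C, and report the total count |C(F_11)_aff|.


Affine F_11-points: {(0, 1), (1, 2), (3, 3), (3, 6), (3, 9), (4, 7), (4, 8), (4, 9), (5, 0), (9, 9), (10, 4)}; count = 11.

For each of the 121 pairs (x, y) ∈ F_11², evaluate f(x, y) mod 11. Record the zeros.
  x = 0: [0↦1, 1↦0, 2↦9, 3↦5, 4↦9, 5↦9, 6↦4, 7↦4, 8↦8, 9↦4, 10↦2]  zeros at y ∈ {1}
  x = 1: [0↦3, 1↦1, 2↦0, 3↦10, 4↦8, 5↦4, 6↦8, 7↦8, 8↦3, 9↦3, 10↦7]  zeros at y ∈ {2}
  x = 2: [0↦4, 1↦10, 2↦8, 3↦8, 4↦9, 5↦10, 6↦10, 7↦8, 8↦3, 9↦5, 10↦2]  zeros at y ∈ ∅
  x = 3: [0↦5, 1↦6, 2↦1, 3↦0, 4↦2, 5↦6, 6↦0, 7↦5, 8↦9, 9↦0, 10↦10]  zeros at y ∈ {3, 6, 9}
  x = 4: [0↦7, 1↦1, 2↦2, 3↦9, 4↦10, 5↦4, 6↦1, 7↦0, 8↦0, 9↦0, 10↦10]  zeros at y ∈ {7, 8, 9}
  x = 5: [0↦0, 1↦7, 2↦1, 3↦3, 4↦1, 5↦5, 6↦3, 7↦5, 8↦10, 9↦6, 10↦3]  zeros at y ∈ {0}
  x = 6: [0↦7, 1↦3, 2↦10, 3↦5, 4↦9, 5↦10, 6↦7, 7↦10, 8↦7, 9↦8, 10↦1]  zeros at y ∈ ∅
  x = 7: [0↦7, 1↦1, 2↦8, 3↦5, 4↦2, 5↦9, 6↦3, 7↦5, 8↦3, 9↦7, 10↦5]  zeros at y ∈ ∅
  x = 8: [0↦1, 1↦2, 2↦7, 3↦4, 4↦3, 5↦3, 6↦3, 7↦2, 8↦10, 9↦4, 10↦5]  zeros at y ∈ ∅
  x = 9: [0↦1, 1↦7, 2↦8, 3↦3, 4↦2, 5↦4, 6↦8, 7↦2, 8↦7, 9↦0, 10↦2]  zeros at y ∈ {9}
  x = 10: [0↦8, 1↦6, 2↦1, 3↦3, 4↦0, 5↦2, 6↦8, 7↦6, 8↦6, 9↦7, 10↦8]  zeros at y ∈ {4}
Collecting zeros: affine points = {(0, 1), (1, 2), (3, 3), (3, 6), (3, 9), (4, 7), (4, 8), (4, 9), (5, 0), (9, 9), (10, 4)}.
Total count |C(F_11)_aff| = 11.


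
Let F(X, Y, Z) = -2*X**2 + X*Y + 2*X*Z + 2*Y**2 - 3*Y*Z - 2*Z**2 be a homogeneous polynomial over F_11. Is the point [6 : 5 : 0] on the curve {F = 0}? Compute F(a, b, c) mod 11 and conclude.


F(6,5,0) ≡ 8 (mod 11); P is NOT on the curve.

Evaluate F(6, 5, 0) term-by-term (mod 11).
  -2*X**2 ↦ -2·36·1·1 = -72
  X*Y ↦ 1·6·5·1 = 30
  2*X*Z ↦ 2·6·1·0 = 0
  2*Y**2 ↦ 2·1·25·1 = 50
  -3*Y*Z ↦ -3·1·5·0 = 0
  -2*Z**2 ↦ -2·1·1·0 = 0
Sum: F(6, 5, 0) = (-72) + (30) + (0) + (50) + (0) + (0) = 8.
Reducing mod 11: 8 ≡ 8 (mod 11).
Since F(a, b, c) ≡ 8 ≠ 0 (mod 11), P does NOT lie on the curve.


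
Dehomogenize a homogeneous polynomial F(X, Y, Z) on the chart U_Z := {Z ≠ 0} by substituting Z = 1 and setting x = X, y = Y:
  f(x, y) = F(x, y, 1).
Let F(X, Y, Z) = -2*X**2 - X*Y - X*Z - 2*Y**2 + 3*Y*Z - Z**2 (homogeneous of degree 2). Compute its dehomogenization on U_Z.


f(x, y) = -2*x**2 - x*y - x - 2*y**2 + 3*y - 1

On U_Z we set Z = 1. Each monomial c·X^i·Y^j·Z^k in F becomes c·x^i·y^j·1^k = c·x^i·y^j.
Substituting Z = 1: F(X, Y, 1) = -2*x**2 - x*y - x - 2*y**2 + 3*y - 1.
Note: deg(f) ≤ deg(F) = 2; strict inequality happens when F is divisible by Z (lost terms).


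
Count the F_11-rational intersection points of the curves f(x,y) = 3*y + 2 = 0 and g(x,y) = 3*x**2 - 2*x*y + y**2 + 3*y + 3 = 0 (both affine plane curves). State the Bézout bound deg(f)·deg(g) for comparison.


Common zeros: {(5, 3), (8, 3)}; count = 2; Bézout bound = 2.

deg(f) = 1, deg(g) = 2, so Bézout bound = 2.
Scan x ∈ F_11. For each x, list the y ∈ F_11 with f(x, y) ≡ 0 and those with g(x, y) ≡ 0 (mod 11); the common zeros in that column are the intersection.
  x = 0: f ≡ 0 at y ∈ {3}; g ≡ 0 at y ∈ ∅; common: ∅.
  x = 1: f ≡ 0 at y ∈ {3}; g ≡ 0 at y ∈ ∅; common: ∅.
  x = 2: f ≡ 0 at y ∈ {3}; g ≡ 0 at y ∈ ∅; common: ∅.
  x = 3: f ≡ 0 at y ∈ {3}; g ≡ 0 at y ∈ ∅; common: ∅.
  x = 4: f ≡ 0 at y ∈ {3}; g ≡ 0 at y ∈ ∅; common: ∅.
  x = 5: f ≡ 0 at y ∈ {3}; g ≡ 0 at y ∈ {3, 4}; common: {3}.
  x = 6: f ≡ 0 at y ∈ {3}; g ≡ 0 at y ∈ {10}; common: ∅.
  x = 7: f ≡ 0 at y ∈ {3}; g ≡ 0 at y ∈ {2, 9}; common: ∅.
  x = 8: f ≡ 0 at y ∈ {3}; g ≡ 0 at y ∈ {3, 10}; common: {3}.
  x = 9: f ≡ 0 at y ∈ {3}; g ≡ 0 at y ∈ {2}; common: ∅.
  x = 10: f ≡ 0 at y ∈ {3}; g ≡ 0 at y ∈ {8, 9}; common: ∅.
Collecting: common zeros = {(5, 3), (8, 3)}, so the count is 2.
Comparison with the Bézout bound: 2 ≤ 2 = deg(f)·deg(g), as expected for curves with no common component (the bound is attained).


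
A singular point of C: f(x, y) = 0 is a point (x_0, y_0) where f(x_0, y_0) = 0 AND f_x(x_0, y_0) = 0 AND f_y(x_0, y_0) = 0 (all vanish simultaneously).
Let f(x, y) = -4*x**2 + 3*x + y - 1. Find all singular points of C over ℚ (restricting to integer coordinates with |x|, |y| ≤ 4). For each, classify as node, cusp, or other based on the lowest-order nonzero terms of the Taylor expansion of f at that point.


No singular points in the scanned grid; C is smooth there.

Compute partial derivatives:
  f_x = 3 - 8*x.
  f_y = 1.
f_y = 1 is a nonzero constant, so f_y never vanishes: no point (x, y) can satisfy f = f_x = f_y = 0. In particular no (x, y) ∈ {−4, ..., 4}² is singular; the curve is smooth.


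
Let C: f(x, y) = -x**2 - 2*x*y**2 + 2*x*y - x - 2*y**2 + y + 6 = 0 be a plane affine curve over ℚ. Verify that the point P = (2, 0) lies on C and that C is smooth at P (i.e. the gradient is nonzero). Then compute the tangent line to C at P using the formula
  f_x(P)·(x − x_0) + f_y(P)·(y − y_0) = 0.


Tangent line at P: -5*x + 5*y + 10 = 0.

Step 1: f(2, 0) = 0, so P lies on C.
Step 2: partial derivatives
  f_x(x, y) = -2*x - 2*y**2 + 2*y - 1, f_y(x, y) = -4*x*y + 2*x - 4*y + 1.
  f_x(P) = -5, f_y(P) = 5 (gradient nonzero, so P is smooth).
Step 3: tangent line at P: -5·(x − 2) + 5·(y − 0) = 0.
Expanding: -5*x + 5*y + 10 = 0.


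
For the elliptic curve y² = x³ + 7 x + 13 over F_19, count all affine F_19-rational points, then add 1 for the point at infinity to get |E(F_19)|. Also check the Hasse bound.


Affine points = {(2, 4), (2, 15), (3, 2), (3, 17), (6, 9), (6, 10), (7, 5), (7, 14), (8, 7), (8, 12), (9, 8), (9, 11), (10, 0), (12, 1), (12, 18), (14, 9), (14, 10), (15, 4), (15, 15), (18, 9), (18, 10)}; affine count = 21; |E(F_19)| = 22.

Discriminant check: Δ ∝ 4a³ + 27b² = 4·7³ + 27·13² = 4·343 + 27·169 ≡ 7 (mod 19). Nonzero ⇒ E is nonsingular.
For each x ∈ F_19, compute rhs = x³ + 7·x + 13 mod 19, then count y ∈ F_19 with y² ≡ rhs.
  x = 0: rhs = 13, matching y values: none (0 points).
  x = 1: rhs = 2, matching y values: none (0 points).
  x = 2: rhs = 16, matching y values: 4, 15 (2 points).
  x = 3: rhs = 4, matching y values: 2, 17 (2 points).
  x = 4: rhs = 10, matching y values: none (0 points).
  x = 5: rhs = 2, matching y values: none (0 points).
  x = 6: rhs = 5, matching y values: 9, 10 (2 points).
  x = 7: rhs = 6, matching y values: 5, 14 (2 points).
  x = 8: rhs = 11, matching y values: 7, 12 (2 points).
  x = 9: rhs = 7, matching y values: 8, 11 (2 points).
  x = 10: rhs = 0, matching y values: 0 (1 points).
  x = 11: rhs = 15, matching y values: none (0 points).
  x = 12: rhs = 1, matching y values: 1, 18 (2 points).
  x = 13: rhs = 2, matching y values: none (0 points).
  x = 14: rhs = 5, matching y values: 9, 10 (2 points).
  x = 15: rhs = 16, matching y values: 4, 15 (2 points).
  x = 16: rhs = 3, matching y values: none (0 points).
  x = 17: rhs = 10, matching y values: none (0 points).
  x = 18: rhs = 5, matching y values: 9, 10 (2 points).
Total affine count: 21.
Full point count |E(F_19)| = 21 + 1 = 22.
Hasse bound: |22 − (19+1)| = |2| = 2 ≤ 2√19 ≈ 8.7178 ✓.


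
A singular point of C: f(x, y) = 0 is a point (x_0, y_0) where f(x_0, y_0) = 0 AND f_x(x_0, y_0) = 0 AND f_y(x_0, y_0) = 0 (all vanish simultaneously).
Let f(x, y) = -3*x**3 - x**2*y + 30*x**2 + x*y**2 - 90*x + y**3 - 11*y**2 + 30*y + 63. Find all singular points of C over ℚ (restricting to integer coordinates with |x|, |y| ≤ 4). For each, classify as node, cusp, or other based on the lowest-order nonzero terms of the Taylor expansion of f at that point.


Singular points: {(3, 3)}; classification: cusp.

Compute partial derivatives:
  f_x = -9*x**2 - 2*x*y + 60*x + y**2 - 90.
  f_y = -x**2 + 2*x*y + 3*y**2 - 22*y + 30.
Scan x_0 ∈ {−4, ..., 4}. For each x_0, f_y(x_0, y) is a polynomial in y; find its integer roots y ∈ {−4, ..., 4}, then test f_x and f at those candidates.
  x = -4: f_y(-4, y) = 3*y**2 - 30*y + 14; no integer root y with |y| ≤ 4.
  x = -3: f_y(-3, y) = 3*y**2 - 28*y + 21; no integer root y with |y| ≤ 4.
  x = -2: f_y(-2, y) = 3*y**2 - 26*y + 26; no integer root y with |y| ≤ 4.
  x = -1: f_y(-1, y) = 3*y**2 - 24*y + 29; no integer root y with |y| ≤ 4.
  x = 0: f_y(0, y) = 3*y**2 - 22*y + 30; no integer root y with |y| ≤ 4.
  x = 1: f_y(1, y) = 3*y**2 - 20*y + 29; no integer root y with |y| ≤ 4.
  x = 2: f_y(2, y) = 3*y**2 - 18*y + 26; no integer root y with |y| ≤ 4.
  x = 3: f_y(3, y) = 3*y**2 - 16*y + 21; vanishes at y ∈ {3}. (3, 3): f_x = 0, f = 0 — SINGULAR.
  x = 4: f_y(4, y) = 3*y**2 - 14*y + 14; no integer root y with |y| ≤ 4.
Only singular point on the grid: (3, 3).
Classify: substitute x = 3 + u, y = 3 + v and expand: f = -3*u**3 - u**2*v + u*v**2 + v**3 + v**2.
No constant or linear terms (consistent with a singular point). Quadratic part: v**2. Cubic part: -3*u**3 - u**2*v + u*v**2 + v**3.
The quadratic part v**2 is a perfect square, so there is a single (double) tangent line v = 0, i.e. y = 3. Restricting the cubic part to that line (v = 0) leaves -3*u**3 ≠ 0, so f is not divisible by v and the branch is v² ≈ 3*u**3 to lowest order — this is a cusp.
Classification: cusp.


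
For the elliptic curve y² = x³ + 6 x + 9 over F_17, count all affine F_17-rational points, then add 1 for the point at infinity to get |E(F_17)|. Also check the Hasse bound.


Affine points = {(0, 3), (0, 14), (1, 4), (1, 13), (8, 5), (8, 12), (10, 7), (10, 10), (14, 7), (14, 10), (16, 6), (16, 11)}; affine count = 12; |E(F_17)| = 13.

Discriminant check: Δ ∝ 4a³ + 27b² = 4·6³ + 27·9² = 4·216 + 27·81 ≡ 8 (mod 17). Nonzero ⇒ E is nonsingular.
For each x ∈ F_17, compute rhs = x³ + 6·x + 9 mod 17, then count y ∈ F_17 with y² ≡ rhs.
  x = 0: rhs = 9, matching y values: 3, 14 (2 points).
  x = 1: rhs = 16, matching y values: 4, 13 (2 points).
  x = 2: rhs = 12, matching y values: none (0 points).
  x = 3: rhs = 3, matching y values: none (0 points).
  x = 4: rhs = 12, matching y values: none (0 points).
  x = 5: rhs = 11, matching y values: none (0 points).
  x = 6: rhs = 6, matching y values: none (0 points).
  x = 7: rhs = 3, matching y values: none (0 points).
  x = 8: rhs = 8, matching y values: 5, 12 (2 points).
  x = 9: rhs = 10, matching y values: none (0 points).
  x = 10: rhs = 15, matching y values: 7, 10 (2 points).
  x = 11: rhs = 12, matching y values: none (0 points).
  x = 12: rhs = 7, matching y values: none (0 points).
  x = 13: rhs = 6, matching y values: none (0 points).
  x = 14: rhs = 15, matching y values: 7, 10 (2 points).
  x = 15: rhs = 6, matching y values: none (0 points).
  x = 16: rhs = 2, matching y values: 6, 11 (2 points).
Total affine count: 12.
Full point count |E(F_17)| = 12 + 1 = 13.
Hasse bound: |13 − (17+1)| = |-5| = 5 ≤ 2√17 ≈ 8.2462 ✓.


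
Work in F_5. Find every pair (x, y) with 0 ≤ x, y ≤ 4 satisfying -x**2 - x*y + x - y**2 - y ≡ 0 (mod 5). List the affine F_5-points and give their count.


Affine F_5-points: {(0, 0), (0, 4), (1, 0), (1, 3), (2, 3), (2, 4)}; count = 6.

For each of the 25 pairs (x, y) ∈ F_5², evaluate f(x, y) mod 5. Record the zeros.
  x = 0: [0↦0, 1↦3, 2↦4, 3↦3, 4↦0]  zeros at y ∈ {0, 4}
  x = 1: [0↦0, 1↦2, 2↦2, 3↦0, 4↦1]  zeros at y ∈ {0, 3}
  x = 2: [0↦3, 1↦4, 2↦3, 3↦0, 4↦0]  zeros at y ∈ {3, 4}
  x = 3: [0↦4, 1↦4, 2↦2, 3↦3, 4↦2]  zeros at y ∈ ∅
  x = 4: [0↦3, 1↦2, 2↦4, 3↦4, 4↦2]  zeros at y ∈ ∅
Collecting zeros: affine points = {(0, 0), (0, 4), (1, 0), (1, 3), (2, 3), (2, 4)}.
Total count |C(F_5)_aff| = 6.


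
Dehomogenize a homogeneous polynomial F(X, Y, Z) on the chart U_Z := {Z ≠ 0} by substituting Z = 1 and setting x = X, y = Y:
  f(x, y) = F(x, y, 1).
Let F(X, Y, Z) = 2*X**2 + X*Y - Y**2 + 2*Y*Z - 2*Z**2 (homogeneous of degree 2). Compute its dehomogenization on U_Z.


f(x, y) = 2*x**2 + x*y - y**2 + 2*y - 2

On U_Z we set Z = 1. Each monomial c·X^i·Y^j·Z^k in F becomes c·x^i·y^j·1^k = c·x^i·y^j.
Substituting Z = 1: F(X, Y, 1) = 2*x**2 + x*y - y**2 + 2*y - 2.
Note: deg(f) ≤ deg(F) = 2; strict inequality happens when F is divisible by Z (lost terms).


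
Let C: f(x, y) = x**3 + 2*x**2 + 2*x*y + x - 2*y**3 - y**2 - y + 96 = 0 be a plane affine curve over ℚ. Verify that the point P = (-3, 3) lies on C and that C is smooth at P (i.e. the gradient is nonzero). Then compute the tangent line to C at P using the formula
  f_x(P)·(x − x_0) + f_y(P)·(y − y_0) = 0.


Tangent line at P: 22*x - 67*y + 267 = 0.

Step 1: f(-3, 3) = 0, so P lies on C.
Step 2: partial derivatives
  f_x(x, y) = 3*x**2 + 4*x + 2*y + 1, f_y(x, y) = 2*x - 6*y**2 - 2*y - 1.
  f_x(P) = 22, f_y(P) = -67 (gradient nonzero, so P is smooth).
Step 3: tangent line at P: 22·(x − -3) + -67·(y − 3) = 0.
Expanding: 22*x - 67*y + 267 = 0.


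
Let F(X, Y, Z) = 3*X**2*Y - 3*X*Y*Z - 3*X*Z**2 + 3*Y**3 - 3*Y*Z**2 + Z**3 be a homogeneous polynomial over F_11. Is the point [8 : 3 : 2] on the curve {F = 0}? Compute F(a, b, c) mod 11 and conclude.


F(8,3,2) ≡ 4 (mod 11); P is NOT on the curve.

Evaluate F(8, 3, 2) term-by-term (mod 11).
  3*X**2*Y ↦ 3·64·3·1 = 576
  -3*X*Y*Z ↦ -3·8·3·2 = -144
  -3*X*Z**2 ↦ -3·8·1·4 = -96
  3*Y**3 ↦ 3·1·27·1 = 81
  -3*Y*Z**2 ↦ -3·1·3·4 = -36
  Z**3 ↦ 1·1·1·8 = 8
Sum: F(8, 3, 2) = (576) + (-144) + (-96) + (81) + (-36) + (8) = 389.
Reducing mod 11: 389 ≡ 4 (mod 11).
Since F(a, b, c) ≡ 4 ≠ 0 (mod 11), P does NOT lie on the curve.


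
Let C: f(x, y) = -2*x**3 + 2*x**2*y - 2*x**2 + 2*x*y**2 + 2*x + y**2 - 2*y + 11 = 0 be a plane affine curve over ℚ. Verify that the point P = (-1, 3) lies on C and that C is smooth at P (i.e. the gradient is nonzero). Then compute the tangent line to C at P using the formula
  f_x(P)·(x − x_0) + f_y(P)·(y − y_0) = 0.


Tangent line at P: 6*x - 6*y + 24 = 0.

Step 1: f(-1, 3) = 0, so P lies on C.
Step 2: partial derivatives
  f_x(x, y) = -6*x**2 + 4*x*y - 4*x + 2*y**2 + 2, f_y(x, y) = 2*x**2 + 4*x*y + 2*y - 2.
  f_x(P) = 6, f_y(P) = -6 (gradient nonzero, so P is smooth).
Step 3: tangent line at P: 6·(x − -1) + -6·(y − 3) = 0.
Expanding: 6*x - 6*y + 24 = 0.


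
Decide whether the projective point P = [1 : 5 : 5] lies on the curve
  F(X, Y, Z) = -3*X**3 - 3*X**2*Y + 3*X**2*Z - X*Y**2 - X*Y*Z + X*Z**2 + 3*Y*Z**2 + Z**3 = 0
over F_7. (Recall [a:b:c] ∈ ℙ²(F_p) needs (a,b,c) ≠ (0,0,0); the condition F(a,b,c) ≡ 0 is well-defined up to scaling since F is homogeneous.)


F(1,5,5) ≡ 3 (mod 7); P is NOT on the curve.

Evaluate F(1, 5, 5) term-by-term (mod 7).
  -3*X**3 ↦ -3·1·1·1 = -3
  -3*X**2*Y ↦ -3·1·5·1 = -15
  3*X**2*Z ↦ 3·1·1·5 = 15
  -X*Y**2 ↦ -1·1·25·1 = -25
  -X*Y*Z ↦ -1·1·5·5 = -25
  X*Z**2 ↦ 1·1·1·25 = 25
  3*Y*Z**2 ↦ 3·1·5·25 = 375
  Z**3 ↦ 1·1·1·125 = 125
Sum: F(1, 5, 5) = (-3) + (-15) + (15) + (-25) + (-25) + (25) + (375) + (125) = 472.
Reducing mod 7: 472 ≡ 3 (mod 7).
Since F(a, b, c) ≡ 3 ≠ 0 (mod 7), P does NOT lie on the curve.


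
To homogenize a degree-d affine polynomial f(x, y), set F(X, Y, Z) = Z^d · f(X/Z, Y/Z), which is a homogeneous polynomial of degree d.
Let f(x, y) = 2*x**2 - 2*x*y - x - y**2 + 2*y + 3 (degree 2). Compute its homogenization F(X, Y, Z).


F(X, Y, Z) = 2*X**2 - 2*X*Y - X*Z - Y**2 + 2*Y*Z + 3*Z**2

deg(f) = 2.
Substitute x = X/Z, y = Y/Z into f, then multiply by Z^2.
  monomial 2·x^2·y^0 ↦ 2·X^2·Y^0·Z^0.
  monomial -2·x^1·y^1 ↦ -2·X^1·Y^1·Z^0.
  monomial -1·x^1·y^0 ↦ -1·X^1·Y^0·Z^1.
  monomial -1·x^0·y^2 ↦ -1·X^0·Y^2·Z^0.
  monomial 2·x^0·y^1 ↦ 2·X^0·Y^1·Z^1.
  monomial 3·x^0·y^0 ↦ 3·X^0·Y^0·Z^2.
Collecting: F(X, Y, Z) = 2*X**2 - 2*X*Y - X*Z - Y**2 + 2*Y*Z + 3*Z**2.


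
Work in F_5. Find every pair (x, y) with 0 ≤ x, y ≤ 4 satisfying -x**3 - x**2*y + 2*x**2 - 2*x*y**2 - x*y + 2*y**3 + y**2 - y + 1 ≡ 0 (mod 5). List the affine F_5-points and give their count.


Affine F_5-points: {(1, 1), (4, 2)}; count = 2.

For each of the 25 pairs (x, y) ∈ F_5², evaluate f(x, y) mod 5. Record the zeros.
  x = 0: [0↦1, 1↦3, 2↦4, 3↦1, 4↦1]  zeros at y ∈ ∅
  x = 1: [0↦2, 1↦0, 2↦3, 3↦3, 4↦2]  zeros at y ∈ {1}
  x = 2: [0↦1, 1↦3, 2↦1, 3↦2, 4↦3]  zeros at y ∈ ∅
  x = 3: [0↦2, 1↦1, 2↦2, 3↦2, 4↦3]  zeros at y ∈ ∅
  x = 4: [0↦4, 1↦3, 2↦0, 3↦2, 4↦1]  zeros at y ∈ {2}
Collecting zeros: affine points = {(1, 1), (4, 2)}.
Total count |C(F_5)_aff| = 2.


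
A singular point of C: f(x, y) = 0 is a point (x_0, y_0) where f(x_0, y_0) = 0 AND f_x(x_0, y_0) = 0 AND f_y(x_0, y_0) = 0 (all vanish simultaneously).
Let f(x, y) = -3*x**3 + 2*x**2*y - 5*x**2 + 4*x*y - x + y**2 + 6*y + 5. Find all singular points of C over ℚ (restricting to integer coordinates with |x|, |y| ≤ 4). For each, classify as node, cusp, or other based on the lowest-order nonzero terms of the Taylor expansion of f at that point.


Singular points: {(-1, -2)}; classification: cusp.

Compute partial derivatives:
  f_x = -9*x**2 + 4*x*y - 10*x + 4*y - 1.
  f_y = 2*x**2 + 4*x + 2*y + 6.
Scan x_0 ∈ {−4, ..., 4}. For each x_0, f_y(x_0, y) is a polynomial in y; find its integer roots y ∈ {−4, ..., 4}, then test f_x and f at those candidates.
  x = -4: f_y(-4, y) = 2*y + 22; no integer root y with |y| ≤ 4.
  x = -3: f_y(-3, y) = 2*y + 12; no integer root y with |y| ≤ 4.
  x = -2: f_y(-2, y) = 2*y + 6; vanishes at y ∈ {-3}. (-2, -3): f_x = -5 ≠ 0.
  x = -1: f_y(-1, y) = 2*y + 4; vanishes at y ∈ {-2}. (-1, -2): f_x = 0, f = 0 — SINGULAR.
  x = 0: f_y(0, y) = 2*y + 6; vanishes at y ∈ {-3}. (0, -3): f_x = -13 ≠ 0.
  x = 1: f_y(1, y) = 2*y + 12; no integer root y with |y| ≤ 4.
  x = 2: f_y(2, y) = 2*y + 22; no integer root y with |y| ≤ 4.
  x = 3: f_y(3, y) = 2*y + 36; no integer root y with |y| ≤ 4.
  x = 4: f_y(4, y) = 2*y + 54; no integer root y with |y| ≤ 4.
Only singular point on the grid: (-1, -2).
Classify: substitute x = -1 + u, y = -2 + v and expand: f = -3*u**3 + 2*u**2*v + v**2.
No constant or linear terms (consistent with a singular point). Quadratic part: v**2. Cubic part: -3*u**3 + 2*u**2*v.
The quadratic part v**2 is a perfect square, so there is a single (double) tangent line v = 0, i.e. y = -2. Restricting the cubic part to that line (v = 0) leaves -3*u**3 ≠ 0, so f is not divisible by v and the branch is v² ≈ 3*u**3 to lowest order — this is a cusp.
Classification: cusp.
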